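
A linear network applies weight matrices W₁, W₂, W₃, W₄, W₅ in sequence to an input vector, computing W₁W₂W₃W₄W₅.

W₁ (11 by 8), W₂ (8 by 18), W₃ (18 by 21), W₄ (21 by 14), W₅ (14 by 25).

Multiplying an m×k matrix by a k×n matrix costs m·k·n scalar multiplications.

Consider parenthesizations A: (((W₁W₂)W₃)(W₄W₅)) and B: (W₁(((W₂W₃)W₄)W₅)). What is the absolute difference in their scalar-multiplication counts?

8491

Order A = (((W₁W₂)W₃)(W₄W₅)): (W₁W₂): 11×8 by 8×18 → 11×18, cost 11·8·18 = 1584; ((W₁W₂)W₃): 11×18 by 18×21 → 11×21, cost 11·18·21 = 4158; cumulative 5742; (W₄W₅): 21×14 by 14×25 → 21×25, cost 21·14·25 = 7350; (((W₁W₂)W₃)(W₄W₅)): 11×21 by 21×25 → 11×25, cost 11·21·25 = 5775; cumulative 18867. Total 18867.
Order B = (W₁(((W₂W₃)W₄)W₅)): (W₂W₃): 8×18 by 18×21 → 8×21, cost 8·18·21 = 3024; ((W₂W₃)W₄): 8×21 by 21×14 → 8×14, cost 8·21·14 = 2352; cumulative 5376; (((W₂W₃)W₄)W₅): 8×14 by 14×25 → 8×25, cost 8·14·25 = 2800; cumulative 8176; (W₁(((W₂W₃)W₄)W₅)): 11×8 by 8×25 → 11×25, cost 11·8·25 = 2200; cumulative 10376. Total 10376.
Difference: |18867 − 10376| = 8491.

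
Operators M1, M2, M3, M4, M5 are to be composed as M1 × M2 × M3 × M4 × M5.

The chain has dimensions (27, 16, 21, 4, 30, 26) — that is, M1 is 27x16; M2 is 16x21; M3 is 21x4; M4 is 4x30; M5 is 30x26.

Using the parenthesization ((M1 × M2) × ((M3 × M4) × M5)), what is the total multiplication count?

(M1 × M2): 27×16 by 16×21 → 27×21, cost 27·16·21 = 9072
(M3 × M4): 21×4 by 4×30 → 21×30, cost 21·4·30 = 2520
((M3 × M4) × M5): 21×30 by 30×26 → 21×26, cost 21·30·26 = 16380; cumulative 18900
((M1 × M2) × ((M3 × M4) × M5)): 27×21 by 21×26 → 27×26, cost 27·21·26 = 14742; cumulative 42714
Total: 42714 scalar multiplications.

42714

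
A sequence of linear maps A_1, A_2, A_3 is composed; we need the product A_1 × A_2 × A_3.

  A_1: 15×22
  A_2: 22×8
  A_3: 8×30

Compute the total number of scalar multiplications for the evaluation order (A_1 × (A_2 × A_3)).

15180

(A_2 × A_3): 22×8 by 8×30 → 22×30, cost 22·8·30 = 5280
(A_1 × (A_2 × A_3)): 15×22 by 22×30 → 15×30, cost 15·22·30 = 9900; cumulative 15180
Total: 15180 scalar multiplications.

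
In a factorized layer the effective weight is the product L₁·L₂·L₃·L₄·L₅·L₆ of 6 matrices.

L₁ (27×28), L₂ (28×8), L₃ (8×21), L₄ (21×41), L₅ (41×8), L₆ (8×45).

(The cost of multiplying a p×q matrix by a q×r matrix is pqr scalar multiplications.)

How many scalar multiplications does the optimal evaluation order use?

Adjacent pairs: L₁L₂ = 27·28·8 = 6048; L₂L₃ = 28·8·21 = 4704; L₃L₄ = 8·21·41 = 6888; L₄L₅ = 21·41·8 = 6888; L₅L₆ = 41·8·45 = 14760.
Length 3: L₁..L₃: k=1: 0+4704+27·28·21=20580; k=2: 6048+0+27·8·21=10584 → min 10584 | L₂..L₄: k=2: 0+6888+28·8·41=16072; k=3: 4704+0+28·21·41=28812 → min 16072 | L₃..L₅: k=3: 0+6888+8·21·8=8232; k=4: 6888+0+8·41·8=9512 → min 8232 | L₄..L₆: k=4: 0+14760+21·41·45=53505; k=5: 6888+0+21·8·45=14448 → min 14448.
Length 4: L₁..L₄: k=1: 0+16072+27·28·41=47068; k=2: 6048+6888+27·8·41=21792; k=3: 10584+0+27·21·41=33831 → min 21792 | L₂..L₅: k=2: 0+8232+28·8·8=10024; k=3: 4704+6888+28·21·8=16296; k=4: 16072+0+28·41·8=25256 → min 10024 | L₃..L₆: k=3: 0+14448+8·21·45=22008; k=4: 6888+14760+8·41·45=36408; k=5: 8232+0+8·8·45=11112 → min 11112.
Length 5: L₁..L₅: k=1: 0+10024+27·28·8=16072; k=2: 6048+8232+27·8·8=16008; k=3: 10584+6888+27·21·8=22008; k=4: 21792+0+27·41·8=30648 → min 16008 | L₂..L₆: k=2: 0+11112+28·8·45=21192; k=3: 4704+14448+28·21·45=45612; k=4: 16072+14760+28·41·45=82492; k=5: 10024+0+28·8·45=20104 → min 20104.
Length 6: L₁..L₆: k=1: 0+20104+27·28·45=54124; k=2: 6048+11112+27·8·45=26880; k=3: 10584+14448+27·21·45=50547; k=4: 21792+14760+27·41·45=86367; k=5: 16008+0+27·8·45=25728 → min 25728.
Optimal order: (((L₁·L₂)·(L₃·(L₄·L₅)))·L₆) with cost 25728.

25728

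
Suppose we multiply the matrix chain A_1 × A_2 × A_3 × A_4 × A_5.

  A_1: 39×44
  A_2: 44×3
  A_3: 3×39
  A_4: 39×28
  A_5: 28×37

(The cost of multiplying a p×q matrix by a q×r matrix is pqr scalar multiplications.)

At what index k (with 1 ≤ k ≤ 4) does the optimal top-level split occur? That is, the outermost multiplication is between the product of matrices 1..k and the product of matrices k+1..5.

2

Adjacent pairs: A_1A_2 = 39·44·3 = 5148; A_2A_3 = 44·3·39 = 5148; A_3A_4 = 3·39·28 = 3276; A_4A_5 = 39·28·37 = 40404.
Length 3: A_1..A_3: k=1: 0+5148+39·44·39=72072; k=2: 5148+0+39·3·39=9711 → min 9711 | A_2..A_4: k=2: 0+3276+44·3·28=6972; k=3: 5148+0+44·39·28=53196 → min 6972 | A_3..A_5: k=3: 0+40404+3·39·37=44733; k=4: 3276+0+3·28·37=6384 → min 6384.
Length 4: A_1..A_4: k=1: 0+6972+39·44·28=55020; k=2: 5148+3276+39·3·28=11700; k=3: 9711+0+39·39·28=52299 → min 11700 | A_2..A_5: k=2: 0+6384+44·3·37=11268; k=3: 5148+40404+44·39·37=109044; k=4: 6972+0+44·28·37=52556 → min 11268.
Top-level splits: k=1: (A_1..A_1)·(A_2..A_5) → 0+11268+39·44·37 = 74760; k=2: (A_1..A_2)·(A_3..A_5) → 5148+6384+39·3·37 = 15861; k=3: (A_1..A_3)·(A_4..A_5) → 9711+40404+39·39·37 = 106392; k=4: (A_1..A_4)·(A_5..A_5) → 11700+0+39·28·37 = 52104.
Best split is after A_2, i.e. k = 2.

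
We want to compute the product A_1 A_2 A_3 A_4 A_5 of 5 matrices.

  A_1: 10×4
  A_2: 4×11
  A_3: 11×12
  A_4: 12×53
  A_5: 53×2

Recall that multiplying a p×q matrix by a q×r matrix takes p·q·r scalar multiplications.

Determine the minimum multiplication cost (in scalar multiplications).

1704

Adjacent pairs: A_1A_2 = 10·4·11 = 440; A_2A_3 = 4·11·12 = 528; A_3A_4 = 11·12·53 = 6996; A_4A_5 = 12·53·2 = 1272.
Length 3: A_1..A_3: k=1: 0+528+10·4·12=1008; k=2: 440+0+10·11·12=1760 → min 1008 | A_2..A_4: k=2: 0+6996+4·11·53=9328; k=3: 528+0+4·12·53=3072 → min 3072 | A_3..A_5: k=3: 0+1272+11·12·2=1536; k=4: 6996+0+11·53·2=8162 → min 1536.
Length 4: A_1..A_4: k=1: 0+3072+10·4·53=5192; k=2: 440+6996+10·11·53=13266; k=3: 1008+0+10·12·53=7368 → min 5192 | A_2..A_5: k=2: 0+1536+4·11·2=1624; k=3: 528+1272+4·12·2=1896; k=4: 3072+0+4·53·2=3496 → min 1624.
Length 5: A_1..A_5: k=1: 0+1624+10·4·2=1704; k=2: 440+1536+10·11·2=2196; k=3: 1008+1272+10·12·2=2520; k=4: 5192+0+10·53·2=6252 → min 1704.
Optimal order: (A_1 (A_2 (A_3 (A_4 A_5)))) with cost 1704.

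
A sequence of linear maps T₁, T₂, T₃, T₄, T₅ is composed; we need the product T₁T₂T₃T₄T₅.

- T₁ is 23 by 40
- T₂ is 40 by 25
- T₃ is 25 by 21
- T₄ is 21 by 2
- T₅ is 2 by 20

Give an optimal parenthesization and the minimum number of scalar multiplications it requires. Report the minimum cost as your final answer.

Adjacent pairs: T₁T₂ = 23·40·25 = 23000; T₂T₃ = 40·25·21 = 21000; T₃T₄ = 25·21·2 = 1050; T₄T₅ = 21·2·20 = 840.
Length 3: T₁..T₃: k=1: 0+21000+23·40·21=40320; k=2: 23000+0+23·25·21=35075 → min 35075 | T₂..T₄: k=2: 0+1050+40·25·2=3050; k=3: 21000+0+40·21·2=22680 → min 3050 | T₃..T₅: k=3: 0+840+25·21·20=11340; k=4: 1050+0+25·2·20=2050 → min 2050.
Length 4: T₁..T₄: k=1: 0+3050+23·40·2=4890; k=2: 23000+1050+23·25·2=25200; k=3: 35075+0+23·21·2=36041 → min 4890 | T₂..T₅: k=2: 0+2050+40·25·20=22050; k=3: 21000+840+40·21·20=38640; k=4: 3050+0+40·2·20=4650 → min 4650.
Length 5: T₁..T₅: k=1: 0+4650+23·40·20=23050; k=2: 23000+2050+23·25·20=36550; k=3: 35075+840+23·21·20=45575; k=4: 4890+0+23·2·20=5810 → min 5810.
Optimal parenthesization: ((T₁(T₂(T₃T₄)))T₅) with cost 5810.

5810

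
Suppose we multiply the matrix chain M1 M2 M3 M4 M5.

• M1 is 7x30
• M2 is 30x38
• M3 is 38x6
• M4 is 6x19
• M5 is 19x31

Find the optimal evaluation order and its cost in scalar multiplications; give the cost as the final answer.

Adjacent pairs: M1M2 = 7·30·38 = 7980; M2M3 = 30·38·6 = 6840; M3M4 = 38·6·19 = 4332; M4M5 = 6·19·31 = 3534.
Length 3: M1..M3: k=1: 0+6840+7·30·6=8100; k=2: 7980+0+7·38·6=9576 → min 8100 | M2..M4: k=2: 0+4332+30·38·19=25992; k=3: 6840+0+30·6·19=10260 → min 10260 | M3..M5: k=3: 0+3534+38·6·31=10602; k=4: 4332+0+38·19·31=26714 → min 10602.
Length 4: M1..M4: k=1: 0+10260+7·30·19=14250; k=2: 7980+4332+7·38·19=17366; k=3: 8100+0+7·6·19=8898 → min 8898 | M2..M5: k=2: 0+10602+30·38·31=45942; k=3: 6840+3534+30·6·31=15954; k=4: 10260+0+30·19·31=27930 → min 15954.
Length 5: M1..M5: k=1: 0+15954+7·30·31=22464; k=2: 7980+10602+7·38·31=26828; k=3: 8100+3534+7·6·31=12936; k=4: 8898+0+7·19·31=13021 → min 12936.
Optimal parenthesization: ((M1 (M2 M3)) (M4 M5)) with cost 12936.

12936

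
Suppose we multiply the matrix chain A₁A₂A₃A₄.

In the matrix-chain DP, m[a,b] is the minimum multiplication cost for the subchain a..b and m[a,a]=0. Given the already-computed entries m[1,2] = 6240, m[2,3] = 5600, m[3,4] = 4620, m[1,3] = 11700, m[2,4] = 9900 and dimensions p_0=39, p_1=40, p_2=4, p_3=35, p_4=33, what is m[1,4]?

m[1,4] = min over k∈[1,3] of m[1,k]+m[k+1,4]+p_{0}·p_k·p_{4}.
k=1: 0 + 9900 + 39·40·33 = 61380; k=2: 6240 + 4620 + 39·4·33 = 16008; k=3: 11700 + 0 + 39·35·33 = 56745.
Minimum: 16008 at k=2.

16008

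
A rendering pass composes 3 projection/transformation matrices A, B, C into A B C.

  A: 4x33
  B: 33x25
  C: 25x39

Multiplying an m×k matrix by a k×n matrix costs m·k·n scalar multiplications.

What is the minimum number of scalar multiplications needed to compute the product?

Order (A (B C)): (B C): 33×25 by 25×39 → 33×39, cost 33·25·39 = 32175; (A (B C)): 4×33 by 33×39 → 4×39, cost 4·33·39 = 5148; cumulative 37323. Total 37323.
Order ((A B) C): (A B): 4×33 by 33×25 → 4×25, cost 4·33·25 = 3300; ((A B) C): 4×25 by 25×39 → 4×39, cost 4·25·39 = 3900; cumulative 7200. Total 7200.
Minimum: 7200.

7200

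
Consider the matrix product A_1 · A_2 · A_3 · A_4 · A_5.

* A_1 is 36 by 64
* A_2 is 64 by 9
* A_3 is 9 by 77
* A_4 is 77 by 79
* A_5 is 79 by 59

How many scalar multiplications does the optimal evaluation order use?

136548

Adjacent pairs: A_1A_2 = 36·64·9 = 20736; A_2A_3 = 64·9·77 = 44352; A_3A_4 = 9·77·79 = 54747; A_4A_5 = 77·79·59 = 358897.
Length 3: A_1..A_3: k=1: 0+44352+36·64·77=221760; k=2: 20736+0+36·9·77=45684 → min 45684 | A_2..A_4: k=2: 0+54747+64·9·79=100251; k=3: 44352+0+64·77·79=433664 → min 100251 | A_3..A_5: k=3: 0+358897+9·77·59=399784; k=4: 54747+0+9·79·59=96696 → min 96696.
Length 4: A_1..A_4: k=1: 0+100251+36·64·79=282267; k=2: 20736+54747+36·9·79=101079; k=3: 45684+0+36·77·79=264672 → min 101079 | A_2..A_5: k=2: 0+96696+64·9·59=130680; k=3: 44352+358897+64·77·59=694001; k=4: 100251+0+64·79·59=398555 → min 130680.
Length 5: A_1..A_5: k=1: 0+130680+36·64·59=266616; k=2: 20736+96696+36·9·59=136548; k=3: 45684+358897+36·77·59=568129; k=4: 101079+0+36·79·59=268875 → min 136548.
Optimal order: ((A_1 · A_2) · ((A_3 · A_4) · A_5)) with cost 136548.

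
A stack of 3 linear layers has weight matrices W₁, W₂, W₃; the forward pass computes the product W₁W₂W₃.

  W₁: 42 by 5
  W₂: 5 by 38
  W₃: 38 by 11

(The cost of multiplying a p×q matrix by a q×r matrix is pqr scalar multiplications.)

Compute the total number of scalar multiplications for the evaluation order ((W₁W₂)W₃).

25536

(W₁W₂): 42×5 by 5×38 → 42×38, cost 42·5·38 = 7980
((W₁W₂)W₃): 42×38 by 38×11 → 42×11, cost 42·38·11 = 17556; cumulative 25536
Total: 25536 scalar multiplications.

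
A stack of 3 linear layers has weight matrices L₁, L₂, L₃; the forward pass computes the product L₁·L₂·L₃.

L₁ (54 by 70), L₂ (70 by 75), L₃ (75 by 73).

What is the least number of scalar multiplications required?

Order (L₁·(L₂·L₃)): (L₂·L₃): 70×75 by 75×73 → 70×73, cost 70·75·73 = 383250; (L₁·(L₂·L₃)): 54×70 by 70×73 → 54×73, cost 54·70·73 = 275940; cumulative 659190. Total 659190.
Order ((L₁·L₂)·L₃): (L₁·L₂): 54×70 by 70×75 → 54×75, cost 54·70·75 = 283500; ((L₁·L₂)·L₃): 54×75 by 75×73 → 54×73, cost 54·75·73 = 295650; cumulative 579150. Total 579150.
Minimum: 579150.

579150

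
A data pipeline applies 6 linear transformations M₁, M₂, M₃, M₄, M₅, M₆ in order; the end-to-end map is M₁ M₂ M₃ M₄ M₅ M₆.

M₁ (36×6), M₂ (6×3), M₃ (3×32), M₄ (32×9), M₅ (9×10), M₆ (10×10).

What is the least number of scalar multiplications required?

3162

Adjacent pairs: M₁M₂ = 36·6·3 = 648; M₂M₃ = 6·3·32 = 576; M₃M₄ = 3·32·9 = 864; M₄M₅ = 32·9·10 = 2880; M₅M₆ = 9·10·10 = 900.
Length 3: M₁..M₃: k=1: 0+576+36·6·32=7488; k=2: 648+0+36·3·32=4104 → min 4104 | M₂..M₄: k=2: 0+864+6·3·9=1026; k=3: 576+0+6·32·9=2304 → min 1026 | M₃..M₅: k=3: 0+2880+3·32·10=3840; k=4: 864+0+3·9·10=1134 → min 1134 | M₄..M₆: k=4: 0+900+32·9·10=3780; k=5: 2880+0+32·10·10=6080 → min 3780.
Length 4: M₁..M₄: k=1: 0+1026+36·6·9=2970; k=2: 648+864+36·3·9=2484; k=3: 4104+0+36·32·9=14472 → min 2484 | M₂..M₅: k=2: 0+1134+6·3·10=1314; k=3: 576+2880+6·32·10=5376; k=4: 1026+0+6·9·10=1566 → min 1314 | M₃..M₆: k=3: 0+3780+3·32·10=4740; k=4: 864+900+3·9·10=2034; k=5: 1134+0+3·10·10=1434 → min 1434.
Length 5: M₁..M₅: k=1: 0+1314+36·6·10=3474; k=2: 648+1134+36·3·10=2862; k=3: 4104+2880+36·32·10=18504; k=4: 2484+0+36·9·10=5724 → min 2862 | M₂..M₆: k=2: 0+1434+6·3·10=1614; k=3: 576+3780+6·32·10=6276; k=4: 1026+900+6·9·10=2466; k=5: 1314+0+6·10·10=1914 → min 1614.
Length 6: M₁..M₆: k=1: 0+1614+36·6·10=3774; k=2: 648+1434+36·3·10=3162; k=3: 4104+3780+36·32·10=19404; k=4: 2484+900+36·9·10=6624; k=5: 2862+0+36·10·10=6462 → min 3162.
Optimal order: ((M₁ M₂) (((M₃ M₄) M₅) M₆)) with cost 3162.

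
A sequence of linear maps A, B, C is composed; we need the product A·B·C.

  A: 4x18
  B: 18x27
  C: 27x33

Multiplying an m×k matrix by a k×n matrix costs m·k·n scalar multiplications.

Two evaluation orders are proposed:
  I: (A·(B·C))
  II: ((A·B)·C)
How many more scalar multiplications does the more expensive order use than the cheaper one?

Order I = (A·(B·C)): (B·C): 18×27 by 27×33 → 18×33, cost 18·27·33 = 16038; (A·(B·C)): 4×18 by 18×33 → 4×33, cost 4·18·33 = 2376; cumulative 18414. Total 18414.
Order II = ((A·B)·C): (A·B): 4×18 by 18×27 → 4×27, cost 4·18·27 = 1944; ((A·B)·C): 4×27 by 27×33 → 4×33, cost 4·27·33 = 3564; cumulative 5508. Total 5508.
Difference: |18414 − 5508| = 12906.

12906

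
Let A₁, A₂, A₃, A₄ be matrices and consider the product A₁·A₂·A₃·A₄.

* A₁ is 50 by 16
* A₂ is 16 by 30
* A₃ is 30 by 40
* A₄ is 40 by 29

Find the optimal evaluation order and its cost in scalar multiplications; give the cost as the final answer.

60960

Adjacent pairs: A₁A₂ = 50·16·30 = 24000; A₂A₃ = 16·30·40 = 19200; A₃A₄ = 30·40·29 = 34800.
Length 3: A₁..A₃: k=1: 0+19200+50·16·40=51200; k=2: 24000+0+50·30·40=84000 → min 51200 | A₂..A₄: k=2: 0+34800+16·30·29=48720; k=3: 19200+0+16·40·29=37760 → min 37760.
Length 4: A₁..A₄: k=1: 0+37760+50·16·29=60960; k=2: 24000+34800+50·30·29=102300; k=3: 51200+0+50·40·29=109200 → min 60960.
Optimal parenthesization: (A₁·((A₂·A₃)·A₄)) with cost 60960.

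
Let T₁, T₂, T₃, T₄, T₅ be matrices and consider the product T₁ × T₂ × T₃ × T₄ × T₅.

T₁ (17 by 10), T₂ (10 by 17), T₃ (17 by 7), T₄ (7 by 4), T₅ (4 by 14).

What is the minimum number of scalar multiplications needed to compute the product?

Adjacent pairs: T₁T₂ = 17·10·17 = 2890; T₂T₃ = 10·17·7 = 1190; T₃T₄ = 17·7·4 = 476; T₄T₅ = 7·4·14 = 392.
Length 3: T₁..T₃: k=1: 0+1190+17·10·7=2380; k=2: 2890+0+17·17·7=4913 → min 2380 | T₂..T₄: k=2: 0+476+10·17·4=1156; k=3: 1190+0+10·7·4=1470 → min 1156 | T₃..T₅: k=3: 0+392+17·7·14=2058; k=4: 476+0+17·4·14=1428 → min 1428.
Length 4: T₁..T₄: k=1: 0+1156+17·10·4=1836; k=2: 2890+476+17·17·4=4522; k=3: 2380+0+17·7·4=2856 → min 1836 | T₂..T₅: k=2: 0+1428+10·17·14=3808; k=3: 1190+392+10·7·14=2562; k=4: 1156+0+10·4·14=1716 → min 1716.
Length 5: T₁..T₅: k=1: 0+1716+17·10·14=4096; k=2: 2890+1428+17·17·14=8364; k=3: 2380+392+17·7·14=4438; k=4: 1836+0+17·4·14=2788 → min 2788.
Optimal order: ((T₁ × (T₂ × (T₃ × T₄))) × T₅) with cost 2788.

2788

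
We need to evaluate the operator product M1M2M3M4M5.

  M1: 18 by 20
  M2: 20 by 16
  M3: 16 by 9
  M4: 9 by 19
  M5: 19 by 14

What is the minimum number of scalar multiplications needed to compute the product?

Adjacent pairs: M1M2 = 18·20·16 = 5760; M2M3 = 20·16·9 = 2880; M3M4 = 16·9·19 = 2736; M4M5 = 9·19·14 = 2394.
Length 3: M1..M3: k=1: 0+2880+18·20·9=6120; k=2: 5760+0+18·16·9=8352 → min 6120 | M2..M4: k=2: 0+2736+20·16·19=8816; k=3: 2880+0+20·9·19=6300 → min 6300 | M3..M5: k=3: 0+2394+16·9·14=4410; k=4: 2736+0+16·19·14=6992 → min 4410.
Length 4: M1..M4: k=1: 0+6300+18·20·19=13140; k=2: 5760+2736+18·16·19=13968; k=3: 6120+0+18·9·19=9198 → min 9198 | M2..M5: k=2: 0+4410+20·16·14=8890; k=3: 2880+2394+20·9·14=7794; k=4: 6300+0+20·19·14=11620 → min 7794.
Length 5: M1..M5: k=1: 0+7794+18·20·14=12834; k=2: 5760+4410+18·16·14=14202; k=3: 6120+2394+18·9·14=10782; k=4: 9198+0+18·19·14=13986 → min 10782.
Optimal order: ((M1(M2M3))(M4M5)) with cost 10782.

10782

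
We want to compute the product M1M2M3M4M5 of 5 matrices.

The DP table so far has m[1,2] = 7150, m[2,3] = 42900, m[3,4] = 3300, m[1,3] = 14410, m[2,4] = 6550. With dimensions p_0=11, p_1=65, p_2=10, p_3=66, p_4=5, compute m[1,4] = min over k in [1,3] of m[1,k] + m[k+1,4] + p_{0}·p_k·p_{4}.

m[1,4] = min over k∈[1,3] of m[1,k]+m[k+1,4]+p_{0}·p_k·p_{4}.
k=1: 0 + 6550 + 11·65·5 = 10125; k=2: 7150 + 3300 + 11·10·5 = 11000; k=3: 14410 + 0 + 11·66·5 = 18040.
Minimum: 10125 at k=1.

10125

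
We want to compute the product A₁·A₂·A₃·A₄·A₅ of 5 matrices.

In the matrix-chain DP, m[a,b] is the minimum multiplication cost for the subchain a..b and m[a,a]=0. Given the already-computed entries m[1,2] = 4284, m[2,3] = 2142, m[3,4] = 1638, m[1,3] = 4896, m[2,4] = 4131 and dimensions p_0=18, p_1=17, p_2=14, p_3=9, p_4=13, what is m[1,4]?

m[1,4] = min over k∈[1,3] of m[1,k]+m[k+1,4]+p_{0}·p_k·p_{4}.
k=1: 0 + 4131 + 18·17·13 = 8109; k=2: 4284 + 1638 + 18·14·13 = 9198; k=3: 4896 + 0 + 18·9·13 = 7002.
Minimum: 7002 at k=3.

7002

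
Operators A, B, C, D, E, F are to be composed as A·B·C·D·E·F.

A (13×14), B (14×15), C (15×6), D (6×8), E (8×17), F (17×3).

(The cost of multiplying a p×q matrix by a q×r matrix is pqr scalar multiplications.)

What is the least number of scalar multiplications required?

Adjacent pairs: AB = 13·14·15 = 2730; BC = 14·15·6 = 1260; CD = 15·6·8 = 720; DE = 6·8·17 = 816; EF = 8·17·3 = 408.
Length 3: A..C: k=1: 0+1260+13·14·6=2352; k=2: 2730+0+13·15·6=3900 → min 2352 | B..D: k=2: 0+720+14·15·8=2400; k=3: 1260+0+14·6·8=1932 → min 1932 | C..E: k=3: 0+816+15·6·17=2346; k=4: 720+0+15·8·17=2760 → min 2346 | D..F: k=4: 0+408+6·8·3=552; k=5: 816+0+6·17·3=1122 → min 552.
Length 4: A..D: k=1: 0+1932+13·14·8=3388; k=2: 2730+720+13·15·8=5010; k=3: 2352+0+13·6·8=2976 → min 2976 | B..E: k=2: 0+2346+14·15·17=5916; k=3: 1260+816+14·6·17=3504; k=4: 1932+0+14·8·17=3836 → min 3504 | C..F: k=3: 0+552+15·6·3=822; k=4: 720+408+15·8·3=1488; k=5: 2346+0+15·17·3=3111 → min 822.
Length 5: A..E: k=1: 0+3504+13·14·17=6598; k=2: 2730+2346+13·15·17=8391; k=3: 2352+816+13·6·17=4494; k=4: 2976+0+13·8·17=4744 → min 4494 | B..F: k=2: 0+822+14·15·3=1452; k=3: 1260+552+14·6·3=2064; k=4: 1932+408+14·8·3=2676; k=5: 3504+0+14·17·3=4218 → min 1452.
Length 6: A..F: k=1: 0+1452+13·14·3=1998; k=2: 2730+822+13·15·3=4137; k=3: 2352+552+13·6·3=3138; k=4: 2976+408+13·8·3=3696; k=5: 4494+0+13·17·3=5157 → min 1998.
Optimal order: (A·(B·(C·(D·(E·F))))) with cost 1998.

1998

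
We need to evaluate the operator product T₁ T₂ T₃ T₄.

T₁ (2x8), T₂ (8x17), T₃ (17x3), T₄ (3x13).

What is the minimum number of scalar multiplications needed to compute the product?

Adjacent pairs: T₁T₂ = 2·8·17 = 272; T₂T₃ = 8·17·3 = 408; T₃T₄ = 17·3·13 = 663.
Length 3: T₁..T₃: k=1: 0+408+2·8·3=456; k=2: 272+0+2·17·3=374 → min 374 | T₂..T₄: k=2: 0+663+8·17·13=2431; k=3: 408+0+8·3·13=720 → min 720.
Length 4: T₁..T₄: k=1: 0+720+2·8·13=928; k=2: 272+663+2·17·13=1377; k=3: 374+0+2·3·13=452 → min 452.
Optimal order: (((T₁ T₂) T₃) T₄) with cost 452.

452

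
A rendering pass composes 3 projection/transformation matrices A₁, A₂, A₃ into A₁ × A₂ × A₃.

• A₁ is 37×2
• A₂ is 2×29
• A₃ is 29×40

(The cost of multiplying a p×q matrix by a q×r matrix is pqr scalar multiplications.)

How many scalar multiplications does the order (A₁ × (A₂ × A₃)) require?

5280

(A₂ × A₃): 2×29 by 29×40 → 2×40, cost 2·29·40 = 2320
(A₁ × (A₂ × A₃)): 37×2 by 2×40 → 37×40, cost 37·2·40 = 2960; cumulative 5280
Total: 5280 scalar multiplications.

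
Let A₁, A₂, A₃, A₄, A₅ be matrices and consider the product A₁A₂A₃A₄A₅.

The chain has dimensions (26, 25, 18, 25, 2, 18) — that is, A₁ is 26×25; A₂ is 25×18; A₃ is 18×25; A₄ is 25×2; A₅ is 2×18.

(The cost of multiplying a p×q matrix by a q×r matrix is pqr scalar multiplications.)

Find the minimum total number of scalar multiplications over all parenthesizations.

Adjacent pairs: A₁A₂ = 26·25·18 = 11700; A₂A₃ = 25·18·25 = 11250; A₃A₄ = 18·25·2 = 900; A₄A₅ = 25·2·18 = 900.
Length 3: A₁..A₃: k=1: 0+11250+26·25·25=27500; k=2: 11700+0+26·18·25=23400 → min 23400 | A₂..A₄: k=2: 0+900+25·18·2=1800; k=3: 11250+0+25·25·2=12500 → min 1800 | A₃..A₅: k=3: 0+900+18·25·18=9000; k=4: 900+0+18·2·18=1548 → min 1548.
Length 4: A₁..A₄: k=1: 0+1800+26·25·2=3100; k=2: 11700+900+26·18·2=13536; k=3: 23400+0+26·25·2=24700 → min 3100 | A₂..A₅: k=2: 0+1548+25·18·18=9648; k=3: 11250+900+25·25·18=23400; k=4: 1800+0+25·2·18=2700 → min 2700.
Length 5: A₁..A₅: k=1: 0+2700+26·25·18=14400; k=2: 11700+1548+26·18·18=21672; k=3: 23400+900+26·25·18=36000; k=4: 3100+0+26·2·18=4036 → min 4036.
Optimal order: ((A₁(A₂(A₃A₄)))A₅) with cost 4036.

4036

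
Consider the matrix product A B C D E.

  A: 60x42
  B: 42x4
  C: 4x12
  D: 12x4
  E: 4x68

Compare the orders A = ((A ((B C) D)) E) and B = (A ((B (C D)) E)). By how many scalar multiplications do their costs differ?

Order A = ((A ((B C) D)) E): (B C): 42×4 by 4×12 → 42×12, cost 42·4·12 = 2016; ((B C) D): 42×12 by 12×4 → 42×4, cost 42·12·4 = 2016; cumulative 4032; (A ((B C) D)): 60×42 by 42×4 → 60×4, cost 60·42·4 = 10080; cumulative 14112; ((A ((B C) D)) E): 60×4 by 4×68 → 60×68, cost 60·4·68 = 16320; cumulative 30432. Total 30432.
Order B = (A ((B (C D)) E)): (C D): 4×12 by 12×4 → 4×4, cost 4·12·4 = 192; (B (C D)): 42×4 by 4×4 → 42×4, cost 42·4·4 = 672; cumulative 864; ((B (C D)) E): 42×4 by 4×68 → 42×68, cost 42·4·68 = 11424; cumulative 12288; (A ((B (C D)) E)): 60×42 by 42×68 → 60×68, cost 60·42·68 = 171360; cumulative 183648. Total 183648.
Difference: |30432 − 183648| = 153216.

153216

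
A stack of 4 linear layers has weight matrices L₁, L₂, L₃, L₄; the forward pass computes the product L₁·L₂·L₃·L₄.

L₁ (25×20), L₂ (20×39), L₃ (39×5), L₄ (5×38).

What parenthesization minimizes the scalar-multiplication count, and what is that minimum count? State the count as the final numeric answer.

Adjacent pairs: L₁L₂ = 25·20·39 = 19500; L₂L₃ = 20·39·5 = 3900; L₃L₄ = 39·5·38 = 7410.
Length 3: L₁..L₃: k=1: 0+3900+25·20·5=6400; k=2: 19500+0+25·39·5=24375 → min 6400 | L₂..L₄: k=2: 0+7410+20·39·38=37050; k=3: 3900+0+20·5·38=7700 → min 7700.
Length 4: L₁..L₄: k=1: 0+7700+25·20·38=26700; k=2: 19500+7410+25·39·38=63960; k=3: 6400+0+25·5·38=11150 → min 11150.
Optimal parenthesization: ((L₁·(L₂·L₃))·L₄) with cost 11150.

11150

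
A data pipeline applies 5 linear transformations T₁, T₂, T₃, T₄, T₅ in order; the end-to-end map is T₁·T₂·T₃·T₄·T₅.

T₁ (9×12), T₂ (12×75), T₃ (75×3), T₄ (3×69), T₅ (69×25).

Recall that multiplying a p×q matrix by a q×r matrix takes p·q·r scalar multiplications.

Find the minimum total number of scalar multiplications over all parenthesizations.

8874

Adjacent pairs: T₁T₂ = 9·12·75 = 8100; T₂T₃ = 12·75·3 = 2700; T₃T₄ = 75·3·69 = 15525; T₄T₅ = 3·69·25 = 5175.
Length 3: T₁..T₃: k=1: 0+2700+9·12·3=3024; k=2: 8100+0+9·75·3=10125 → min 3024 | T₂..T₄: k=2: 0+15525+12·75·69=77625; k=3: 2700+0+12·3·69=5184 → min 5184 | T₃..T₅: k=3: 0+5175+75·3·25=10800; k=4: 15525+0+75·69·25=144900 → min 10800.
Length 4: T₁..T₄: k=1: 0+5184+9·12·69=12636; k=2: 8100+15525+9·75·69=70200; k=3: 3024+0+9·3·69=4887 → min 4887 | T₂..T₅: k=2: 0+10800+12·75·25=33300; k=3: 2700+5175+12·3·25=8775; k=4: 5184+0+12·69·25=25884 → min 8775.
Length 5: T₁..T₅: k=1: 0+8775+9·12·25=11475; k=2: 8100+10800+9·75·25=35775; k=3: 3024+5175+9·3·25=8874; k=4: 4887+0+9·69·25=20412 → min 8874.
Optimal order: ((T₁·(T₂·T₃))·(T₄·T₅)) with cost 8874.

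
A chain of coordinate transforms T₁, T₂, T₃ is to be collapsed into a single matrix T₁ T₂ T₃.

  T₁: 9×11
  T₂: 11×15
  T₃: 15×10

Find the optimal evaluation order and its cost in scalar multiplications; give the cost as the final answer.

2640

(T₁ (T₂ T₃)): cost 2640.
((T₁ T₂) T₃): cost 2835.
Optimal: (T₁ (T₂ T₃)) with cost 2640.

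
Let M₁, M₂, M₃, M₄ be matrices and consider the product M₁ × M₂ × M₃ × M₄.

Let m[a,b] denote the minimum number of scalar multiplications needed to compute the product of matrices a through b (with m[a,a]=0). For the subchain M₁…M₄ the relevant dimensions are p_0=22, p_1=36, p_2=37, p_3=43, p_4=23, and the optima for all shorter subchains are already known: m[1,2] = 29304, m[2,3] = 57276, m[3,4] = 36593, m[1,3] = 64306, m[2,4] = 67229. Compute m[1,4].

m[1,4] = min over k∈[1,3] of m[1,k]+m[k+1,4]+p_{0}·p_k·p_{4}.
k=1: 0 + 67229 + 22·36·23 = 85445; k=2: 29304 + 36593 + 22·37·23 = 84619; k=3: 64306 + 0 + 22·43·23 = 86064.
Minimum: 84619 at k=2.

84619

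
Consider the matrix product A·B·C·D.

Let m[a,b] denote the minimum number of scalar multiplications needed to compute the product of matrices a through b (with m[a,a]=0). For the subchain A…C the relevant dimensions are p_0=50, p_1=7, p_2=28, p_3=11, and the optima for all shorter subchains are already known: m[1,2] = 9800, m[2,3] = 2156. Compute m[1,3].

m[1,3] = min over k∈[1,2] of m[1,k]+m[k+1,3]+p_{0}·p_k·p_{3}.
k=1: 0 + 2156 + 50·7·11 = 6006; k=2: 9800 + 0 + 50·28·11 = 25200.
Minimum: 6006 at k=1.

6006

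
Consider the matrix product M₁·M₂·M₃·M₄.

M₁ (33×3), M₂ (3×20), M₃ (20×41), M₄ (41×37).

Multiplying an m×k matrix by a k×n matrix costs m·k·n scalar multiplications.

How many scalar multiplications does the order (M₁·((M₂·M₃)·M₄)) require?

10674

(M₂·M₃): 3×20 by 20×41 → 3×41, cost 3·20·41 = 2460
((M₂·M₃)·M₄): 3×41 by 41×37 → 3×37, cost 3·41·37 = 4551; cumulative 7011
(M₁·((M₂·M₃)·M₄)): 33×3 by 3×37 → 33×37, cost 33·3·37 = 3663; cumulative 10674
Total: 10674 scalar multiplications.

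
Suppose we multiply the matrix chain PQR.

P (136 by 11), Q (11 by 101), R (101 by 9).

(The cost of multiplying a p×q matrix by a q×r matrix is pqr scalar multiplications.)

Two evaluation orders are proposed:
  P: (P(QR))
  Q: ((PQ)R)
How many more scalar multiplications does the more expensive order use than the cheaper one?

251257

Order P = (P(QR)): (QR): 11×101 by 101×9 → 11×9, cost 11·101·9 = 9999; (P(QR)): 136×11 by 11×9 → 136×9, cost 136·11·9 = 13464; cumulative 23463. Total 23463.
Order Q = ((PQ)R): (PQ): 136×11 by 11×101 → 136×101, cost 136·11·101 = 151096; ((PQ)R): 136×101 by 101×9 → 136×9, cost 136·101·9 = 123624; cumulative 274720. Total 274720.
Difference: |23463 − 274720| = 251257.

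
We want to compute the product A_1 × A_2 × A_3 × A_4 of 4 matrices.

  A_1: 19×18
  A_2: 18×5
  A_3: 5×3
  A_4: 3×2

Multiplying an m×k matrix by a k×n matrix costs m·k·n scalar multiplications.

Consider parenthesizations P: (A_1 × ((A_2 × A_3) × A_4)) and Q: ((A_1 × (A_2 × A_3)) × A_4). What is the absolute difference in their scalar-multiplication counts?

Order P = (A_1 × ((A_2 × A_3) × A_4)): (A_2 × A_3): 18×5 by 5×3 → 18×3, cost 18·5·3 = 270; ((A_2 × A_3) × A_4): 18×3 by 3×2 → 18×2, cost 18·3·2 = 108; cumulative 378; (A_1 × ((A_2 × A_3) × A_4)): 19×18 by 18×2 → 19×2, cost 19·18·2 = 684; cumulative 1062. Total 1062.
Order Q = ((A_1 × (A_2 × A_3)) × A_4): (A_2 × A_3): 18×5 by 5×3 → 18×3, cost 18·5·3 = 270; (A_1 × (A_2 × A_3)): 19×18 by 18×3 → 19×3, cost 19·18·3 = 1026; cumulative 1296; ((A_1 × (A_2 × A_3)) × A_4): 19×3 by 3×2 → 19×2, cost 19·3·2 = 114; cumulative 1410. Total 1410.
Difference: |1062 − 1410| = 348.

348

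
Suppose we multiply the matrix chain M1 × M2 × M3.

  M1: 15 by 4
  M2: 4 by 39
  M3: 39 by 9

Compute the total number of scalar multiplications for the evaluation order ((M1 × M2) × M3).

(M1 × M2): 15×4 by 4×39 → 15×39, cost 15·4·39 = 2340
((M1 × M2) × M3): 15×39 by 39×9 → 15×9, cost 15·39·9 = 5265; cumulative 7605
Total: 7605 scalar multiplications.

7605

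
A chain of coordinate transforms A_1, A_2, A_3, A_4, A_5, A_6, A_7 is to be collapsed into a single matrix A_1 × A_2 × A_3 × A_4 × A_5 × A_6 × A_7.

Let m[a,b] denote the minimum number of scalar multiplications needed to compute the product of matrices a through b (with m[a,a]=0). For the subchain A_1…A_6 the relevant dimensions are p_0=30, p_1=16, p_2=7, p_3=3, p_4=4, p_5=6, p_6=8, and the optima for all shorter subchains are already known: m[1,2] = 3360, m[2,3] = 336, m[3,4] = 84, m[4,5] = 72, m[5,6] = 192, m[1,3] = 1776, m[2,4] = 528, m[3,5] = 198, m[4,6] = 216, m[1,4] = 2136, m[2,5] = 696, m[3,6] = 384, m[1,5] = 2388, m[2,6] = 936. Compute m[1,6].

m[1,6] = min over k∈[1,5] of m[1,k]+m[k+1,6]+p_{0}·p_k·p_{6}.
k=1: 0 + 936 + 30·16·8 = 4776; k=2: 3360 + 384 + 30·7·8 = 5424; k=3: 1776 + 216 + 30·3·8 = 2712; k=4: 2136 + 192 + 30·4·8 = 3288; k=5: 2388 + 0 + 30·6·8 = 3828.
Minimum: 2712 at k=3.

2712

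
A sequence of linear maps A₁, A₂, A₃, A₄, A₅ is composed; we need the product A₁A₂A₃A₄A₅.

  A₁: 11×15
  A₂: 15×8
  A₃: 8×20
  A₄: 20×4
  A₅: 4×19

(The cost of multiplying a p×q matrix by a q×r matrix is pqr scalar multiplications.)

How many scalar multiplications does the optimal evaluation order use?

2616

Adjacent pairs: A₁A₂ = 11·15·8 = 1320; A₂A₃ = 15·8·20 = 2400; A₃A₄ = 8·20·4 = 640; A₄A₅ = 20·4·19 = 1520.
Length 3: A₁..A₃: k=1: 0+2400+11·15·20=5700; k=2: 1320+0+11·8·20=3080 → min 3080 | A₂..A₄: k=2: 0+640+15·8·4=1120; k=3: 2400+0+15·20·4=3600 → min 1120 | A₃..A₅: k=3: 0+1520+8·20·19=4560; k=4: 640+0+8·4·19=1248 → min 1248.
Length 4: A₁..A₄: k=1: 0+1120+11·15·4=1780; k=2: 1320+640+11·8·4=2312; k=3: 3080+0+11·20·4=3960 → min 1780 | A₂..A₅: k=2: 0+1248+15·8·19=3528; k=3: 2400+1520+15·20·19=9620; k=4: 1120+0+15·4·19=2260 → min 2260.
Length 5: A₁..A₅: k=1: 0+2260+11·15·19=5395; k=2: 1320+1248+11·8·19=4240; k=3: 3080+1520+11·20·19=8780; k=4: 1780+0+11·4·19=2616 → min 2616.
Optimal order: ((A₁(A₂(A₃A₄)))A₅) with cost 2616.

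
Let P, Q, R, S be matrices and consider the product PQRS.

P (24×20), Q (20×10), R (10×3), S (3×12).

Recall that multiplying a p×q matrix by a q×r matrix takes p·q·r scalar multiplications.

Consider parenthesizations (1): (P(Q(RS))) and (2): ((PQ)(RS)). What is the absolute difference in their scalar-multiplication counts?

480

Order (1) = (P(Q(RS))): (RS): 10×3 by 3×12 → 10×12, cost 10·3·12 = 360; (Q(RS)): 20×10 by 10×12 → 20×12, cost 20·10·12 = 2400; cumulative 2760; (P(Q(RS))): 24×20 by 20×12 → 24×12, cost 24·20·12 = 5760; cumulative 8520. Total 8520.
Order (2) = ((PQ)(RS)): (PQ): 24×20 by 20×10 → 24×10, cost 24·20·10 = 4800; (RS): 10×3 by 3×12 → 10×12, cost 10·3·12 = 360; ((PQ)(RS)): 24×10 by 10×12 → 24×12, cost 24·10·12 = 2880; cumulative 8040. Total 8040.
Difference: |8520 − 8040| = 480.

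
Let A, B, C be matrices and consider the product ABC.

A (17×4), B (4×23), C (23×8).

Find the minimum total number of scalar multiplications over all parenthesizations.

1280

Order (A(BC)): (BC): 4×23 by 23×8 → 4×8, cost 4·23·8 = 736; (A(BC)): 17×4 by 4×8 → 17×8, cost 17·4·8 = 544; cumulative 1280. Total 1280.
Order ((AB)C): (AB): 17×4 by 4×23 → 17×23, cost 17·4·23 = 1564; ((AB)C): 17×23 by 23×8 → 17×8, cost 17·23·8 = 3128; cumulative 4692. Total 4692.
Minimum: 1280.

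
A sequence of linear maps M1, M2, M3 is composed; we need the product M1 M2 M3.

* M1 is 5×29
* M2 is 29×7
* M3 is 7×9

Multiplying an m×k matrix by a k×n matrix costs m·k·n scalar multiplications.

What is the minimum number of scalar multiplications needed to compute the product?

Order (M1 (M2 M3)): (M2 M3): 29×7 by 7×9 → 29×9, cost 29·7·9 = 1827; (M1 (M2 M3)): 5×29 by 29×9 → 5×9, cost 5·29·9 = 1305; cumulative 3132. Total 3132.
Order ((M1 M2) M3): (M1 M2): 5×29 by 29×7 → 5×7, cost 5·29·7 = 1015; ((M1 M2) M3): 5×7 by 7×9 → 5×9, cost 5·7·9 = 315; cumulative 1330. Total 1330.
Minimum: 1330.

1330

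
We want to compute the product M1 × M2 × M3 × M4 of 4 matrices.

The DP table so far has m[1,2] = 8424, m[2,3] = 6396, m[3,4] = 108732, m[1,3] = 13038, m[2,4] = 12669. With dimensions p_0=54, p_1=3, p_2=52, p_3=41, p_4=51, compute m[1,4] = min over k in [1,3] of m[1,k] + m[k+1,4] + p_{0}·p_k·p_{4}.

20931

m[1,4] = min over k∈[1,3] of m[1,k]+m[k+1,4]+p_{0}·p_k·p_{4}.
k=1: 0 + 12669 + 54·3·51 = 20931; k=2: 8424 + 108732 + 54·52·51 = 260364; k=3: 13038 + 0 + 54·41·51 = 125952.
Minimum: 20931 at k=1.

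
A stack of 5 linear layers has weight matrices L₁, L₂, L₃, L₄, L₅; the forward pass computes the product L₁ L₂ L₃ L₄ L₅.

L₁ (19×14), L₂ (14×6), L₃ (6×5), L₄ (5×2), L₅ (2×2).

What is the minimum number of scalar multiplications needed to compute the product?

780

Adjacent pairs: L₁L₂ = 19·14·6 = 1596; L₂L₃ = 14·6·5 = 420; L₃L₄ = 6·5·2 = 60; L₄L₅ = 5·2·2 = 20.
Length 3: L₁..L₃: k=1: 0+420+19·14·5=1750; k=2: 1596+0+19·6·5=2166 → min 1750 | L₂..L₄: k=2: 0+60+14·6·2=228; k=3: 420+0+14·5·2=560 → min 228 | L₃..L₅: k=3: 0+20+6·5·2=80; k=4: 60+0+6·2·2=84 → min 80.
Length 4: L₁..L₄: k=1: 0+228+19·14·2=760; k=2: 1596+60+19·6·2=1884; k=3: 1750+0+19·5·2=1940 → min 760 | L₂..L₅: k=2: 0+80+14·6·2=248; k=3: 420+20+14·5·2=580; k=4: 228+0+14·2·2=284 → min 248.
Length 5: L₁..L₅: k=1: 0+248+19·14·2=780; k=2: 1596+80+19·6·2=1904; k=3: 1750+20+19·5·2=1960; k=4: 760+0+19·2·2=836 → min 780.
Optimal order: (L₁ (L₂ (L₃ (L₄ L₅)))) with cost 780.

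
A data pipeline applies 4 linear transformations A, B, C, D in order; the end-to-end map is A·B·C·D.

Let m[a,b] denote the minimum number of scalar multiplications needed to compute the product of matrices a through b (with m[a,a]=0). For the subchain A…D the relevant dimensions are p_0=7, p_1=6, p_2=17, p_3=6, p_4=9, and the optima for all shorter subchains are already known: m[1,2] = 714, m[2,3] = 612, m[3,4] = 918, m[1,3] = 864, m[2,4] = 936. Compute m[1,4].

1242

m[1,4] = min over k∈[1,3] of m[1,k]+m[k+1,4]+p_{0}·p_k·p_{4}.
k=1: 0 + 936 + 7·6·9 = 1314; k=2: 714 + 918 + 7·17·9 = 2703; k=3: 864 + 0 + 7·6·9 = 1242.
Minimum: 1242 at k=3.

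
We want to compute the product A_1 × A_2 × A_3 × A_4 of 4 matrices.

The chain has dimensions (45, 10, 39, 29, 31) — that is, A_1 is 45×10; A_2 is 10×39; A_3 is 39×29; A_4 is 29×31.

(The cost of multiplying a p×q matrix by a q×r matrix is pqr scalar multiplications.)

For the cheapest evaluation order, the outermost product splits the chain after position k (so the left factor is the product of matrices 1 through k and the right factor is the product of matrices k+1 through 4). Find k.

1

Adjacent pairs: A_1A_2 = 45·10·39 = 17550; A_2A_3 = 10·39·29 = 11310; A_3A_4 = 39·29·31 = 35061.
Length 3: A_1..A_3: k=1: 0+11310+45·10·29=24360; k=2: 17550+0+45·39·29=68445 → min 24360 | A_2..A_4: k=2: 0+35061+10·39·31=47151; k=3: 11310+0+10·29·31=20300 → min 20300.
Top-level splits: k=1: (A_1..A_1)·(A_2..A_4) → 0+20300+45·10·31 = 34250; k=2: (A_1..A_2)·(A_3..A_4) → 17550+35061+45·39·31 = 107016; k=3: (A_1..A_3)·(A_4..A_4) → 24360+0+45·29·31 = 64815.
Best split is after A_1, i.e. k = 1.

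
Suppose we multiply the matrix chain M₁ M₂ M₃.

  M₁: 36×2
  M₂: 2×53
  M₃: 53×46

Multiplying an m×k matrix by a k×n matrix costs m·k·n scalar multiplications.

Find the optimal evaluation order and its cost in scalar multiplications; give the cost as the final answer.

8188

(M₁ (M₂ M₃)): cost 8188.
((M₁ M₂) M₃): cost 91584.
Optimal: (M₁ (M₂ M₃)) with cost 8188.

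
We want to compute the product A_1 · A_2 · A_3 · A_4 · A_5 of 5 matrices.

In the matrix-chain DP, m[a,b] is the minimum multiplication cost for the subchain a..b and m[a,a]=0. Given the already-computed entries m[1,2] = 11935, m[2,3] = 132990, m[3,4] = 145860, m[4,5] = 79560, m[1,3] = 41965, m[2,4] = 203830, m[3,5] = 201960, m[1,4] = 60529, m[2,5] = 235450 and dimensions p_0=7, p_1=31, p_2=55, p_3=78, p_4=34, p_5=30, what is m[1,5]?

67669

m[1,5] = min over k∈[1,4] of m[1,k]+m[k+1,5]+p_{0}·p_k·p_{5}.
k=1: 0 + 235450 + 7·31·30 = 241960; k=2: 11935 + 201960 + 7·55·30 = 225445; k=3: 41965 + 79560 + 7·78·30 = 137905; k=4: 60529 + 0 + 7·34·30 = 67669.
Minimum: 67669 at k=4.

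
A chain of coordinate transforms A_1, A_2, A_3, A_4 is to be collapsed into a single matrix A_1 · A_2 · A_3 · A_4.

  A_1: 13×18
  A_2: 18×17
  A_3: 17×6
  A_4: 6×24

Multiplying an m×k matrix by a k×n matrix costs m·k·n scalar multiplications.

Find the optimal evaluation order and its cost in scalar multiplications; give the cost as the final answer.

5112

Adjacent pairs: A_1A_2 = 13·18·17 = 3978; A_2A_3 = 18·17·6 = 1836; A_3A_4 = 17·6·24 = 2448.
Length 3: A_1..A_3: k=1: 0+1836+13·18·6=3240; k=2: 3978+0+13·17·6=5304 → min 3240 | A_2..A_4: k=2: 0+2448+18·17·24=9792; k=3: 1836+0+18·6·24=4428 → min 4428.
Length 4: A_1..A_4: k=1: 0+4428+13·18·24=10044; k=2: 3978+2448+13·17·24=11730; k=3: 3240+0+13·6·24=5112 → min 5112.
Optimal parenthesization: ((A_1 · (A_2 · A_3)) · A_4) with cost 5112.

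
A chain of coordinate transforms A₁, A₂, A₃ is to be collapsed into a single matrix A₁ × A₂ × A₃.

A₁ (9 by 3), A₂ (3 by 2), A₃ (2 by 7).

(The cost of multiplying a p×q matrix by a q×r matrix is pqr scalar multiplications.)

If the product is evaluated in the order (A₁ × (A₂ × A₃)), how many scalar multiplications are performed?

(A₂ × A₃): 3×2 by 2×7 → 3×7, cost 3·2·7 = 42
(A₁ × (A₂ × A₃)): 9×3 by 3×7 → 9×7, cost 9·3·7 = 189; cumulative 231
Total: 231 scalar multiplications.

231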